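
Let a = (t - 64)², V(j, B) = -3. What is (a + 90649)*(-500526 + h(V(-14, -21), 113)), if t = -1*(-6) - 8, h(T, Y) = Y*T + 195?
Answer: -47566153350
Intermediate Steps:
h(T, Y) = 195 + T*Y (h(T, Y) = T*Y + 195 = 195 + T*Y)
t = -2 (t = 6 - 8 = -2)
a = 4356 (a = (-2 - 64)² = (-66)² = 4356)
(a + 90649)*(-500526 + h(V(-14, -21), 113)) = (4356 + 90649)*(-500526 + (195 - 3*113)) = 95005*(-500526 + (195 - 339)) = 95005*(-500526 - 144) = 95005*(-500670) = -47566153350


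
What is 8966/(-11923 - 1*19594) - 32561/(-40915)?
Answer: 659381147/1289518055 ≈ 0.51134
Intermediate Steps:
8966/(-11923 - 1*19594) - 32561/(-40915) = 8966/(-11923 - 19594) - 32561*(-1/40915) = 8966/(-31517) + 32561/40915 = 8966*(-1/31517) + 32561/40915 = -8966/31517 + 32561/40915 = 659381147/1289518055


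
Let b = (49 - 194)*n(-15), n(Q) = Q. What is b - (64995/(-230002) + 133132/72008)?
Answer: 2249773423031/1035124001 ≈ 2173.4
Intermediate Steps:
b = 2175 (b = (49 - 194)*(-15) = -145*(-15) = 2175)
b - (64995/(-230002) + 133132/72008) = 2175 - (64995/(-230002) + 133132/72008) = 2175 - (64995*(-1/230002) + 133132*(1/72008)) = 2175 - (-64995/230002 + 33283/18002) = 2175 - 1*1621279144/1035124001 = 2175 - 1621279144/1035124001 = 2249773423031/1035124001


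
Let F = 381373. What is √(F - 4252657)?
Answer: 2*I*√967821 ≈ 1967.6*I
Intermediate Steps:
√(F - 4252657) = √(381373 - 4252657) = √(-3871284) = 2*I*√967821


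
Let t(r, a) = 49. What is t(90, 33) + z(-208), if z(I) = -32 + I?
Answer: -191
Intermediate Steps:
t(90, 33) + z(-208) = 49 + (-32 - 208) = 49 - 240 = -191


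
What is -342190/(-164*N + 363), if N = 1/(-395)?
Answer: -135165050/143549 ≈ -941.59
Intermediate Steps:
N = -1/395 ≈ -0.0025316
-342190/(-164*N + 363) = -342190/(-164*(-1/395) + 363) = -342190/(164/395 + 363) = -342190/143549/395 = -342190*395/143549 = -135165050/143549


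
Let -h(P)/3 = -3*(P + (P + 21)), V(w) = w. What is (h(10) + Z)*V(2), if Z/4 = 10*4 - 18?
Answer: 914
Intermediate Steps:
h(P) = 189 + 18*P (h(P) = -(-9)*(P + (P + 21)) = -(-9)*(P + (21 + P)) = -(-9)*(21 + 2*P) = -3*(-63 - 6*P) = 189 + 18*P)
Z = 88 (Z = 4*(10*4 - 18) = 4*(40 - 18) = 4*22 = 88)
(h(10) + Z)*V(2) = ((189 + 18*10) + 88)*2 = ((189 + 180) + 88)*2 = (369 + 88)*2 = 457*2 = 914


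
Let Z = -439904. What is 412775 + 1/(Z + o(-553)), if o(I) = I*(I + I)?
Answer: 70879246351/171714 ≈ 4.1278e+5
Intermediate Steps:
o(I) = 2*I² (o(I) = I*(2*I) = 2*I²)
412775 + 1/(Z + o(-553)) = 412775 + 1/(-439904 + 2*(-553)²) = 412775 + 1/(-439904 + 2*305809) = 412775 + 1/(-439904 + 611618) = 412775 + 1/171714 = 70879246351/171714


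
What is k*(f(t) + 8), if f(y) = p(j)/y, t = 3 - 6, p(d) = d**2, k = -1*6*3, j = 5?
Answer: 6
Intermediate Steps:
k = -18 (k = -6*3 = -18)
t = -3
f(y) = 25/y (f(y) = 5**2/y = 25/y)
k*(f(t) + 8) = -18*(25/(-3) + 8) = -18*(25*(-1/3) + 8) = -18*(-25/3 + 8) = -18*(-1/3) = 6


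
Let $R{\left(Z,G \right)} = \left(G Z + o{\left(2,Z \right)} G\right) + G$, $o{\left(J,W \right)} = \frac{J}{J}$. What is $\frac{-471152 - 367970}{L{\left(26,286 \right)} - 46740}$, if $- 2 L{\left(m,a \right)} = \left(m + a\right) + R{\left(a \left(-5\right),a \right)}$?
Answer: $- \frac{419561}{78654} \approx -5.3343$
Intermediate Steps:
$o{\left(J,W \right)} = 1$
$R{\left(Z,G \right)} = 2 G + G Z$ ($R{\left(Z,G \right)} = \left(G Z + 1 G\right) + G = \left(G Z + G\right) + G = \left(G + G Z\right) + G = 2 G + G Z$)
$L{\left(m,a \right)} = - \frac{a}{2} - \frac{m}{2} - \frac{a \left(2 - 5 a\right)}{2}$ ($L{\left(m,a \right)} = - \frac{\left(m + a\right) + a \left(2 + a \left(-5\right)\right)}{2} = - \frac{\left(a + m\right) + a \left(2 - 5 a\right)}{2} = - \frac{a + m + a \left(2 - 5 a\right)}{2} = - \frac{a}{2} - \frac{m}{2} - \frac{a \left(2 - 5 a\right)}{2}$)
$\frac{-471152 - 367970}{L{\left(26,286 \right)} - 46740} = \frac{-471152 - 367970}{\left(\left(- \frac{3}{2}\right) 286 - 13 + \frac{5 \cdot 286^{2}}{2}\right) - 46740} = - \frac{839122}{\left(-429 - 13 + \frac{5}{2} \cdot 81796\right) - 46740} = - \frac{839122}{\left(-429 - 13 + 204490\right) - 46740} = - \frac{839122}{204048 - 46740} = - \frac{839122}{157308} = \left(-839122\right) \frac{1}{157308} = - \frac{419561}{78654}$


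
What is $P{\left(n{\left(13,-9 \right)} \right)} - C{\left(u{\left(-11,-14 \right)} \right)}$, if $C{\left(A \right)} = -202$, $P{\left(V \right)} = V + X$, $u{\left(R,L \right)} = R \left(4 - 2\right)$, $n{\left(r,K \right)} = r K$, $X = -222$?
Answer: $-137$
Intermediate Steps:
$n{\left(r,K \right)} = K r$
$u{\left(R,L \right)} = 2 R$ ($u{\left(R,L \right)} = R 2 = 2 R$)
$P{\left(V \right)} = -222 + V$ ($P{\left(V \right)} = V - 222 = -222 + V$)
$P{\left(n{\left(13,-9 \right)} \right)} - C{\left(u{\left(-11,-14 \right)} \right)} = \left(-222 - 117\right) - -202 = \left(-222 - 117\right) + 202 = -339 + 202 = -137$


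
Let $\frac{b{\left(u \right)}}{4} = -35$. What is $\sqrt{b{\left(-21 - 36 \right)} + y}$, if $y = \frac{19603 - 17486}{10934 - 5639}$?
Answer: $\frac{i \sqrt{3913973985}}{5295} \approx 11.815 i$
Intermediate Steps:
$b{\left(u \right)} = -140$ ($b{\left(u \right)} = 4 \left(-35\right) = -140$)
$y = \frac{2117}{5295} \approx 0.39981$
$\sqrt{b{\left(-21 - 36 \right)} + y} = \sqrt{-140 + \frac{2117}{5295}} = \sqrt{- \frac{739183}{5295}} = \frac{i \sqrt{3913973985}}{5295}$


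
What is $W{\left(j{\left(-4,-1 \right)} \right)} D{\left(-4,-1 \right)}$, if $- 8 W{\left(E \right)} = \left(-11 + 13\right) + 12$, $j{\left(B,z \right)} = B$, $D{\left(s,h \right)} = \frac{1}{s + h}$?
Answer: $\frac{7}{20} \approx 0.35$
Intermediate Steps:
$D{\left(s,h \right)} = \frac{1}{h + s}$
$W{\left(E \right)} = - \frac{7}{4}$ ($W{\left(E \right)} = - \frac{\left(-11 + 13\right) + 12}{8} = - \frac{2 + 12}{8} = \left(- \frac{1}{8}\right) 14 = - \frac{7}{4}$)
$W{\left(j{\left(-4,-1 \right)} \right)} D{\left(-4,-1 \right)} = - \frac{7}{4 \left(-1 - 4\right)} = - \frac{7}{4 \left(-5\right)} = \left(- \frac{7}{4}\right) \left(- \frac{1}{5}\right) = \frac{7}{20}$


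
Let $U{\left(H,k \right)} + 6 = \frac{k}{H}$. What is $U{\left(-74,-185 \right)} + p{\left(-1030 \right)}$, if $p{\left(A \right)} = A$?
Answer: $- \frac{2067}{2} \approx -1033.5$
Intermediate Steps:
$U{\left(H,k \right)} = -6 + \frac{k}{H}$
$U{\left(-74,-185 \right)} + p{\left(-1030 \right)} = \left(-6 - \frac{185}{-74}\right) - 1030 = \left(-6 - - \frac{5}{2}\right) - 1030 = \left(-6 + \frac{5}{2}\right) - 1030 = - \frac{7}{2} - 1030 = - \frac{2067}{2}$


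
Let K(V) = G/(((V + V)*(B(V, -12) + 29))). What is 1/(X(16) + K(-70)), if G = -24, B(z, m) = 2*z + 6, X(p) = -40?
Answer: -1225/49002 ≈ -0.024999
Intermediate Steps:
B(z, m) = 6 + 2*z
K(V) = -12/(V*(35 + 2*V)) (K(V) = -24*1/((V + V)*((6 + 2*V) + 29)) = -24*1/(2*V*(35 + 2*V)) = -12/(V*(35 + 2*V)))
1/(X(16) + K(-70)) = 1/(-40 - 12/(-70*(35 + 2*(-70)))) = 1/(-40 - 12*(-1/70)/(35 - 140)) = 1/(-40 - 12*(-1/70)/(-105)) = 1/(-40 - 12*(-1/70)*(-1/105)) = 1/(-40 - 2/1225) = 1/(-49002/1225) = -1225/49002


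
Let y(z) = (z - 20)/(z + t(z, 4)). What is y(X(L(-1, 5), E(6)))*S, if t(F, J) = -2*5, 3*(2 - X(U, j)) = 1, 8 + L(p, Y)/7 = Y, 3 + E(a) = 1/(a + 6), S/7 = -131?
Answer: -10087/5 ≈ -2017.4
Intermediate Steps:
S = -917 (S = 7*(-131) = -917)
E(a) = -3 + 1/(6 + a) (E(a) = -3 + 1/(a + 6) = -3 + 1/(6 + a))
L(p, Y) = -56 + 7*Y
X(U, j) = 5/3 (X(U, j) = 2 - ⅓*1 = 2 - ⅓ = 5/3)
t(F, J) = -10
y(z) = (-20 + z)/(-10 + z) (y(z) = (z - 20)/(z - 10) = (-20 + z)/(-10 + z))
y(X(L(-1, 5), E(6)))*S = ((-20 + 5/3)/(-10 + 5/3))*(-917) = (-55/3/(-25/3))*(-917) = -3/25*(-55/3)*(-917) = (11/5)*(-917) = -10087/5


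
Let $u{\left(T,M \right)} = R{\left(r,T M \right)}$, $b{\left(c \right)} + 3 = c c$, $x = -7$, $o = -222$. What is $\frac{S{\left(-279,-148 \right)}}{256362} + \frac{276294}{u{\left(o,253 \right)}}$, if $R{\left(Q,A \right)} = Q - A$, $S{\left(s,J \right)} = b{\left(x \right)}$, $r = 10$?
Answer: $\frac{17708466631}{3600347928} \approx 4.9185$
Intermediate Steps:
$b{\left(c \right)} = -3 + c^{2}$ ($b{\left(c \right)} = -3 + c c = -3 + c^{2}$)
$S{\left(s,J \right)} = 46$ ($S{\left(s,J \right)} = -3 + \left(-7\right)^{2} = -3 + 49 = 46$)
$u{\left(T,M \right)} = 10 - M T$ ($u{\left(T,M \right)} = 10 - T M = 10 - M T$)
$\frac{S{\left(-279,-148 \right)}}{256362} + \frac{276294}{u{\left(o,253 \right)}} = \frac{46}{256362} + \frac{276294}{10 - 253 \left(-222\right)} = 46 \cdot \frac{1}{256362} + \frac{276294}{10 + 56166} = \frac{23}{128181} + \frac{276294}{56176} = \frac{23}{128181} + 276294 \cdot \frac{1}{56176} = \frac{23}{128181} + \frac{138147}{28088} = \frac{17708466631}{3600347928}$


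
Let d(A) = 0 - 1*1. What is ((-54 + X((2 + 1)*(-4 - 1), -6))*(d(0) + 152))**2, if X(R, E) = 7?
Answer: 50367409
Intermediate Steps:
d(A) = -1 (d(A) = 0 - 1 = -1)
((-54 + X((2 + 1)*(-4 - 1), -6))*(d(0) + 152))**2 = ((-54 + 7)*(-1 + 152))**2 = (-47*151)**2 = (-7097)**2 = 50367409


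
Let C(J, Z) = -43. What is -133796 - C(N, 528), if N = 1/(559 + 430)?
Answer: -133753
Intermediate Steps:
N = 1/989 ≈ 0.0010111
-133796 - C(N, 528) = -133796 - 1*(-43) = -133796 + 43 = -133753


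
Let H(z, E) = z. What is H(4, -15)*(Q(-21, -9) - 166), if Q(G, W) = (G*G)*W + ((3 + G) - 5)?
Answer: -16632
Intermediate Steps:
Q(G, W) = -2 + G + W*G**2 (Q(G, W) = G**2*W + (-2 + G) = W*G**2 + (-2 + G) = -2 + G + W*G**2)
H(4, -15)*(Q(-21, -9) - 166) = 4*((-2 - 21 - 9*(-21)**2) - 166) = 4*((-2 - 21 - 9*441) - 166) = 4*((-2 - 21 - 3969) - 166) = 4*(-3992 - 166) = 4*(-4158) = -16632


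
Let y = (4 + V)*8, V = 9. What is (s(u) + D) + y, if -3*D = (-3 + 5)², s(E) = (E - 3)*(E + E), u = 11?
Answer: 836/3 ≈ 278.67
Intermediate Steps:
s(E) = 2*E*(-3 + E) (s(E) = (-3 + E)*(2*E) = 2*E*(-3 + E))
y = 104 (y = (4 + 9)*8 = 13*8 = 104)
D = -4/3 (D = -(-3 + 5)²/3 = -⅓*2² = -⅓*4 = -4/3 ≈ -1.3333)
(s(u) + D) + y = (2*11*(-3 + 11) - 4/3) + 104 = (2*11*8 - 4/3) + 104 = (176 - 4/3) + 104 = 524/3 + 104 = 836/3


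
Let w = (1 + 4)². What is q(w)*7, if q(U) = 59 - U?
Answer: 238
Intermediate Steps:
w = 25 (w = 5² = 25)
q(w)*7 = (59 - 1*25)*7 = (59 - 25)*7 = 34*7 = 238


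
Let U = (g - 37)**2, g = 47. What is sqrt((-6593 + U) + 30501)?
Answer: 2*sqrt(6002) ≈ 154.95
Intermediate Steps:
U = 100 (U = (47 - 37)**2 = 10**2 = 100)
sqrt((-6593 + U) + 30501) = sqrt((-6593 + 100) + 30501) = sqrt(-6493 + 30501) = sqrt(24008) = 2*sqrt(6002)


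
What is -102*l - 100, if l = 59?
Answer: -6118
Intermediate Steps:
-102*l - 100 = -102*59 - 100 = -6018 - 100 = -6118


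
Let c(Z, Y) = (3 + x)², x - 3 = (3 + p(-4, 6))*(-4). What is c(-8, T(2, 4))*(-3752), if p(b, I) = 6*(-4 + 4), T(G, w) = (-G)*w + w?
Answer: -135072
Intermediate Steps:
T(G, w) = w - G*w (T(G, w) = -G*w + w = w - G*w)
p(b, I) = 0 (p(b, I) = 6*0 = 0)
x = -9 (x = 3 + (3 + 0)*(-4) = 3 + 3*(-4) = 3 - 12 = -9)
c(Z, Y) = 36 (c(Z, Y) = (3 - 9)² = (-6)² = 36)
c(-8, T(2, 4))*(-3752) = 36*(-3752) = -135072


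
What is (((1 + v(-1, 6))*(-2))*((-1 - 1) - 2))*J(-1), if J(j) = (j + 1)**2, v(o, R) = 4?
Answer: 0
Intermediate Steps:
J(j) = (1 + j)**2
(((1 + v(-1, 6))*(-2))*((-1 - 1) - 2))*J(-1) = (((1 + 4)*(-2))*((-1 - 1) - 2))*(1 - 1)**2 = ((5*(-2))*(-2 - 2))*0**2 = -10*(-4)*0 = 40*0 = 0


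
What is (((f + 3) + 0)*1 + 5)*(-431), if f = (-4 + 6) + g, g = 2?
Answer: -5172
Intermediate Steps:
f = 4 (f = (-4 + 6) + 2 = 2 + 2 = 4)
(((f + 3) + 0)*1 + 5)*(-431) = (((4 + 3) + 0)*1 + 5)*(-431) = ((7 + 0)*1 + 5)*(-431) = (7*1 + 5)*(-431) = (7 + 5)*(-431) = 12*(-431) = -5172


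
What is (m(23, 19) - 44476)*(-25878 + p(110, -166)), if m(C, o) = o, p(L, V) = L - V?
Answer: 1138188114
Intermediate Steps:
(m(23, 19) - 44476)*(-25878 + p(110, -166)) = (19 - 44476)*(-25878 + (110 - 1*(-166))) = -44457*(-25878 + (110 + 166)) = -44457*(-25878 + 276) = -44457*(-25602) = 1138188114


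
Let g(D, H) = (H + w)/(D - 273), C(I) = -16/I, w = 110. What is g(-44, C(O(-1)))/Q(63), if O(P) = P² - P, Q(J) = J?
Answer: -34/6657 ≈ -0.0051074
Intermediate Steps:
g(D, H) = (110 + H)/(-273 + D) (g(D, H) = (H + 110)/(D - 273) = (110 + H)/(-273 + D))
g(-44, C(O(-1)))/Q(63) = ((110 - 16*(-1/(-1 - 1)))/(-273 - 44))/63 = ((110 - 16/((-1*(-2))))/(-317))*(1/63) = -(110 - 16/2)/317*(1/63) = -(110 - 16*½)/317*(1/63) = -(110 - 8)/317*(1/63) = -1/317*102*(1/63) = -102/317*1/63 = -34/6657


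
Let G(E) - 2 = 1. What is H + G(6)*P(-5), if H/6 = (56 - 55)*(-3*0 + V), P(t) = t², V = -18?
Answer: -33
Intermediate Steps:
G(E) = 3 (G(E) = 2 + 1 = 3)
H = -108 (H = 6*((56 - 55)*(-3*0 - 18)) = 6*(1*(0 - 18)) = 6*(1*(-18)) = 6*(-18) = -108)
H + G(6)*P(-5) = -108 + 3*(-5)² = -108 + 3*25 = -108 + 75 = -33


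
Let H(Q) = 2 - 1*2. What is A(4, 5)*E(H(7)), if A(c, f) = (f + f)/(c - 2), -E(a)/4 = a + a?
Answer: 0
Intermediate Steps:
H(Q) = 0 (H(Q) = 2 - 2 = 0)
E(a) = -8*a (E(a) = -4*(a + a) = -8*a)
A(c, f) = 2*f/(-2 + c) (A(c, f) = (2*f)/(-2 + c) = 2*f/(-2 + c))
A(4, 5)*E(H(7)) = (2*5/(-2 + 4))*(-8*0) = (2*5/2)*0 = (2*5*(½))*0 = 5*0 = 0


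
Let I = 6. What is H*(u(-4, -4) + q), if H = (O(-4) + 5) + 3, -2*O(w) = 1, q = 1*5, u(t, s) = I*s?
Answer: -285/2 ≈ -142.50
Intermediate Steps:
u(t, s) = 6*s
q = 5
O(w) = -½ (O(w) = -½*1 = -½)
H = 15/2 (H = (-½ + 5) + 3 = 9/2 + 3 = 15/2 ≈ 7.5000)
H*(u(-4, -4) + q) = 15*(6*(-4) + 5)/2 = 15*(-24 + 5)/2 = (15/2)*(-19) = -285/2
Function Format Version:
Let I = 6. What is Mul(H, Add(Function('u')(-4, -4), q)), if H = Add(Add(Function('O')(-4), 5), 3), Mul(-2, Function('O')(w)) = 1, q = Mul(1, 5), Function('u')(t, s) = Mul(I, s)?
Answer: Rational(-285, 2) ≈ -142.50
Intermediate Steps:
Function('u')(t, s) = Mul(6, s)
q = 5
Function('O')(w) = Rational(-1, 2) (Function('O')(w) = Mul(Rational(-1, 2), 1) = Rational(-1, 2))
H = Rational(15, 2) (H = Add(Add(Rational(-1, 2), 5), 3) = Add(Rational(9, 2), 3) = Rational(15, 2) ≈ 7.5000)
Mul(H, Add(Function('u')(-4, -4), q)) = Mul(Rational(15, 2), Add(Mul(6, -4), 5)) = Mul(Rational(15, 2), Add(-24, 5)) = Mul(Rational(15, 2), -19) = Rational(-285, 2)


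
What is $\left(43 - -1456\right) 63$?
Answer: $94437$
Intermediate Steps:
$\left(43 - -1456\right) 63 = \left(43 + 1456\right) 63 = 1499 \cdot 63 = 94437$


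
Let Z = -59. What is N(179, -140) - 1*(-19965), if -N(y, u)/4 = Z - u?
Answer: 19641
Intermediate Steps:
N(y, u) = 236 + 4*u (N(y, u) = -4*(-59 - u) = 236 + 4*u)
N(179, -140) - 1*(-19965) = (236 + 4*(-140)) - 1*(-19965) = (236 - 560) + 19965 = -324 + 19965 = 19641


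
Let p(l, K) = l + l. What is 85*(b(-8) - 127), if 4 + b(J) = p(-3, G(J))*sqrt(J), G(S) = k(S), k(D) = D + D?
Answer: -11135 - 1020*I*sqrt(2) ≈ -11135.0 - 1442.5*I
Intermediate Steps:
k(D) = 2*D
G(S) = 2*S
p(l, K) = 2*l
b(J) = -4 - 6*sqrt(J) (b(J) = -4 + (2*(-3))*sqrt(J) = -4 - 6*sqrt(J))
85*(b(-8) - 127) = 85*((-4 - 12*I*sqrt(2)) - 127) = 85*(-131 - 12*I*sqrt(2)) = -11135 - 1020*I*sqrt(2)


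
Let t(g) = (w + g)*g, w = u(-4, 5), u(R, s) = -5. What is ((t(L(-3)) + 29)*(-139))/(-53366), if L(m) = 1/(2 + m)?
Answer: 4865/53366 ≈ 0.091163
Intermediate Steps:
w = -5
t(g) = g*(-5 + g) (t(g) = (-5 + g)*g = g*(-5 + g))
((t(L(-3)) + 29)*(-139))/(-53366) = (((-5 + 1/(2 - 3))/(2 - 3) + 29)*(-139))/(-53366) = (((-5 + 1/(-1))/(-1) + 29)*(-139))*(-1/53366) = ((-(-5 - 1) + 29)*(-139))*(-1/53366) = ((-1*(-6) + 29)*(-139))*(-1/53366) = ((6 + 29)*(-139))*(-1/53366) = (35*(-139))*(-1/53366) = -4865*(-1/53366) = 4865/53366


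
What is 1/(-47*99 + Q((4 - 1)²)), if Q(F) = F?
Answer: -1/4644 ≈ -0.00021533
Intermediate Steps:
1/(-47*99 + Q((4 - 1)²)) = 1/(-47*99 + (4 - 1)²) = 1/(-4653 + 3²) = 1/(-4653 + 9) = 1/(-4644) = -1/4644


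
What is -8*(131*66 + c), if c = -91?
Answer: -68440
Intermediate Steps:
-8*(131*66 + c) = -8*(131*66 - 91) = -8*(8646 - 91) = -8*8555 = -68440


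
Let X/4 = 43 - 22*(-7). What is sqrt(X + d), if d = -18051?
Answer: I*sqrt(17263) ≈ 131.39*I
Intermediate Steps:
X = 788 (X = 4*(43 - 22*(-7)) = 4*(43 + 154) = 4*197 = 788)
sqrt(X + d) = sqrt(788 - 18051) = sqrt(-17263) = I*sqrt(17263)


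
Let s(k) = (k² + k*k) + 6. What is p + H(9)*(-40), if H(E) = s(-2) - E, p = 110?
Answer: -90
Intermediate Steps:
s(k) = 6 + 2*k² (s(k) = (k² + k²) + 6 = 2*k² + 6 = 6 + 2*k²)
H(E) = 14 - E (H(E) = (6 + 2*(-2)²) - E = (6 + 2*4) - E = (6 + 8) - E = 14 - E)
p + H(9)*(-40) = 110 + (14 - 1*9)*(-40) = 110 + (14 - 9)*(-40) = 110 + 5*(-40) = 110 - 200 = -90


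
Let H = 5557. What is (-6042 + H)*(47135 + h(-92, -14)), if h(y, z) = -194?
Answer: -22766385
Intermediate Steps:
(-6042 + H)*(47135 + h(-92, -14)) = (-6042 + 5557)*(47135 - 194) = -485*46941 = -22766385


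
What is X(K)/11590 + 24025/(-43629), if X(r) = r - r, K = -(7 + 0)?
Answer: -24025/43629 ≈ -0.55067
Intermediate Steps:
K = -7 (K = -1*7 = -7)
X(r) = 0
X(K)/11590 + 24025/(-43629) = 0/11590 + 24025/(-43629) = 0*(1/11590) + 24025*(-1/43629) = 0 - 24025/43629 = -24025/43629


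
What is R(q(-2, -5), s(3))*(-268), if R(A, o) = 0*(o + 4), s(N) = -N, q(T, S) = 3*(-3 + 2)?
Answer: 0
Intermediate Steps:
q(T, S) = -3 (q(T, S) = 3*(-1) = -3)
R(A, o) = 0 (R(A, o) = 0*(4 + o) = 0)
R(q(-2, -5), s(3))*(-268) = 0*(-268) = 0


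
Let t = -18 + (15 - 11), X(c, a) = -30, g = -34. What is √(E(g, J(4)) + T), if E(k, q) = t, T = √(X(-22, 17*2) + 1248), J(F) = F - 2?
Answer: √(-14 + √1218) ≈ 4.5716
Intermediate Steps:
J(F) = -2 + F
t = -14 (t = -18 + 4 = -14)
T = √1218 (T = √(-30 + 1248) = √1218 ≈ 34.900)
E(k, q) = -14
√(E(g, J(4)) + T) = √(-14 + √1218)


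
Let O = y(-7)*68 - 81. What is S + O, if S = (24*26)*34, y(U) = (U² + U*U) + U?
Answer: 27323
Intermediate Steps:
y(U) = U + 2*U² (y(U) = (U² + U²) + U = 2*U² + U = U + 2*U²)
O = 6107 (O = -7*(1 + 2*(-7))*68 - 81 = -7*(1 - 14)*68 - 81 = -7*(-13)*68 - 81 = 91*68 - 81 = 6188 - 81 = 6107)
S = 21216 (S = 624*34 = 21216)
S + O = 21216 + 6107 = 27323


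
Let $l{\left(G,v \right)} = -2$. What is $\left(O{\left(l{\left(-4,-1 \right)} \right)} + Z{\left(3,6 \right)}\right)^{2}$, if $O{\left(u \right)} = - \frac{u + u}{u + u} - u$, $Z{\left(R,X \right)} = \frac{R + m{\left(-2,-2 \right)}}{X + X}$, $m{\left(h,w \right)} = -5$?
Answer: $\frac{25}{36} \approx 0.69444$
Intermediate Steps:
$Z{\left(R,X \right)} = \frac{-5 + R}{2 X}$ ($Z{\left(R,X \right)} = \frac{R - 5}{X + X} = \frac{-5 + R}{2 X}$)
$O{\left(u \right)} = -1 - u$ ($O{\left(u \right)} = - \frac{2 u}{2 u} - u = - 2 u \frac{1}{2 u} - u = \left(-1\right) 1 - u = -1 - u$)
$\left(O{\left(l{\left(-4,-1 \right)} \right)} + Z{\left(3,6 \right)}\right)^{2} = \left(\left(-1 - -2\right) + \frac{-5 + 3}{2 \cdot 6}\right)^{2} = \left(\left(-1 + 2\right) + \frac{1}{2} \cdot \frac{1}{6} \left(-2\right)\right)^{2} = \left(1 - \frac{1}{6}\right)^{2} = \left(\frac{5}{6}\right)^{2} = \frac{25}{36}$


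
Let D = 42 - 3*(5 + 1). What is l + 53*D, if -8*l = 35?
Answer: 10141/8 ≈ 1267.6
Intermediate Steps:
l = -35/8 (l = -⅛*35 = -35/8 ≈ -4.3750)
D = 24 (D = 42 - 3*6 = 42 - 18 = 24)
l + 53*D = -35/8 + 53*24 = -35/8 + 1272 = 10141/8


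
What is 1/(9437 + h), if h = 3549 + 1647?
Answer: 1/14633 ≈ 6.8339e-5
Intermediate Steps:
h = 5196
1/(9437 + h) = 1/(9437 + 5196) = 1/14633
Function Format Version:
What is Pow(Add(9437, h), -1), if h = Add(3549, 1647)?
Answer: Rational(1, 14633) ≈ 6.8339e-5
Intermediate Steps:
h = 5196
Pow(Add(9437, h), -1) = Pow(Add(9437, 5196), -1) = Pow(14633, -1) = Rational(1, 14633)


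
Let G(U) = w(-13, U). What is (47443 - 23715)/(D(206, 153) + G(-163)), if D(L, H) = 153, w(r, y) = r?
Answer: 5932/35 ≈ 169.49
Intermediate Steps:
G(U) = -13
(47443 - 23715)/(D(206, 153) + G(-163)) = (47443 - 23715)/(153 - 13) = 23728/140 = 23728*(1/140) = 5932/35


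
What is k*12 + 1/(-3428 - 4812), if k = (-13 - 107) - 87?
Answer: -20468161/8240 ≈ -2484.0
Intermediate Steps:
k = -207 (k = -120 - 87 = -207)
k*12 + 1/(-3428 - 4812) = -207*12 + 1/(-3428 - 4812) = -2484 + 1/(-8240) = -2484 - 1/8240 = -20468161/8240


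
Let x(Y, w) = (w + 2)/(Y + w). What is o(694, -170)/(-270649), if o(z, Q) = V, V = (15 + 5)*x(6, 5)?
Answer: -140/2977139 ≈ -4.7025e-5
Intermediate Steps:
x(Y, w) = (2 + w)/(Y + w)
V = 140/11 (V = (15 + 5)*((2 + 5)/(6 + 5)) = 20*(7/11) = 140/11 ≈ 12.727)
o(z, Q) = 140/11
o(694, -170)/(-270649) = (140/11)/(-270649) = (140/11)*(-1/270649) = -140/2977139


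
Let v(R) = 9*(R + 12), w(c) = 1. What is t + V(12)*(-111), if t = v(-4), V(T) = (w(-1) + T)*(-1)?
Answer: 1515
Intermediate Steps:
v(R) = 108 + 9*R (v(R) = 9*(12 + R) = 108 + 9*R)
V(T) = -1 - T (V(T) = (1 + T)*(-1) = -1 - T)
t = 72 (t = 108 + 9*(-4) = 108 - 36 = 72)
t + V(12)*(-111) = 72 + (-1 - 1*12)*(-111) = 72 + (-1 - 12)*(-111) = 72 - 13*(-111) = 72 + 1443 = 1515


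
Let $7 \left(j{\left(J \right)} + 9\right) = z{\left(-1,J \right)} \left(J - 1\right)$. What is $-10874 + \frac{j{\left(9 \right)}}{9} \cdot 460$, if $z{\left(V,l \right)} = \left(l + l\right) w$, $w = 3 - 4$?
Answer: $- \frac{86698}{7} \approx -12385.0$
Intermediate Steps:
$w = -1$
$z{\left(V,l \right)} = - 2 l$ ($z{\left(V,l \right)} = \left(l + l\right) \left(-1\right) = 2 l \left(-1\right) = - 2 l$)
$j{\left(J \right)} = -9 - \frac{2 J \left(-1 + J\right)}{7}$ ($j{\left(J \right)} = -9 + \frac{- 2 J \left(J - 1\right)}{7} = -9 + \frac{- 2 J \left(-1 + J\right)}{7} = -9 + \frac{\left(-2\right) J \left(-1 + J\right)}{7} = -9 - \frac{2 J \left(-1 + J\right)}{7}$)
$-10874 + \frac{j{\left(9 \right)}}{9} \cdot 460 = -10874 + \frac{-9 - \frac{2 \cdot 9^{2}}{7} + \frac{2}{7} \cdot 9}{9} \cdot 460 = -10874 + \left(-9 - \frac{162}{7} + \frac{18}{7}\right) \frac{1}{9} \cdot 460 = -10874 + \left(- \frac{207}{7}\right) \frac{1}{9} \cdot 460 = -10874 - \frac{10580}{7} = - \frac{86698}{7}$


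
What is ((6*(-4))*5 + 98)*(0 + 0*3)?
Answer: 0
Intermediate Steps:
((6*(-4))*5 + 98)*(0 + 0*3) = (-24*5 + 98)*(0 + 0) = (-120 + 98)*0 = -22*0 = 0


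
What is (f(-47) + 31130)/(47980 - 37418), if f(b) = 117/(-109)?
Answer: 3393053/1151258 ≈ 2.9473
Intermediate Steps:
f(b) = -117/109 (f(b) = 117*(-1/109) = -117/109)
(f(-47) + 31130)/(47980 - 37418) = (-117/109 + 31130)/(47980 - 37418) = (3393053/109)/10562 = (3393053/109)*(1/10562) = 3393053/1151258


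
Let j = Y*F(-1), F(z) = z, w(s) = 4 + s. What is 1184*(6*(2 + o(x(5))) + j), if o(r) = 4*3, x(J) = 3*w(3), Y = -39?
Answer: 145632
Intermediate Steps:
x(J) = 21 (x(J) = 3*(4 + 3) = 3*7 = 21)
o(r) = 12
j = 39 (j = -39*(-1) = 39)
1184*(6*(2 + o(x(5))) + j) = 1184*(6*(2 + 12) + 39) = 1184*(6*14 + 39) = 1184*(84 + 39) = 1184*123 = 145632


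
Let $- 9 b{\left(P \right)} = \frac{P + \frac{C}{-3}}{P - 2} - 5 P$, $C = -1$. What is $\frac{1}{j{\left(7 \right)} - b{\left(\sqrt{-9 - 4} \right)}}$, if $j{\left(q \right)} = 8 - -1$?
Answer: $\frac{28134}{268597} + \frac{3537 i \sqrt{13}}{537194} \approx 0.10474 + 0.02374 i$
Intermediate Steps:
$j{\left(q \right)} = 9$ ($j{\left(q \right)} = 8 + 1 = 9$)
$b{\left(P \right)} = \frac{5 P}{9} - \frac{\frac{1}{3} + P}{9 \left(-2 + P\right)}$ ($b{\left(P \right)} = - \frac{\frac{P - \frac{1}{-3}}{P - 2} - 5 P}{9} = - \frac{\frac{P - - \frac{1}{3}}{-2 + P} - 5 P}{9} = - \frac{\frac{P + \frac{1}{3}}{-2 + P} - 5 P}{9} = - \frac{\frac{\frac{1}{3} + P}{-2 + P} - 5 P}{9} = - \frac{- 5 P + \frac{\frac{1}{3} + P}{-2 + P}}{9} = \frac{5 P}{9} - \frac{\frac{1}{3} + P}{9 \left(-2 + P\right)}$)
$\frac{1}{j{\left(7 \right)} - b{\left(\sqrt{-9 - 4} \right)}} = \frac{1}{9 - \frac{-1 - 33 \sqrt{-9 - 4} + 15 \left(\sqrt{-9 - 4}\right)^{2}}{27 \left(-2 + \sqrt{-9 - 4}\right)}} = \frac{1}{9 - \frac{-1 - 33 \sqrt{-13} + 15 \left(\sqrt{-13}\right)^{2}}{27 \left(-2 + \sqrt{-13}\right)}} = \frac{1}{9 - \frac{-1 - 33 i \sqrt{13} + 15 \left(i \sqrt{13}\right)^{2}}{27 \left(-2 + i \sqrt{13}\right)}} = \frac{1}{9 - \frac{-1 - 33 i \sqrt{13} + 15 \left(-13\right)}{27 \left(-2 + i \sqrt{13}\right)}} = \frac{1}{9 - \frac{-1 - 33 i \sqrt{13} - 195}{27 \left(-2 + i \sqrt{13}\right)}} = \frac{1}{9 - \frac{-196 - 33 i \sqrt{13}}{27 \left(-2 + i \sqrt{13}\right)}}$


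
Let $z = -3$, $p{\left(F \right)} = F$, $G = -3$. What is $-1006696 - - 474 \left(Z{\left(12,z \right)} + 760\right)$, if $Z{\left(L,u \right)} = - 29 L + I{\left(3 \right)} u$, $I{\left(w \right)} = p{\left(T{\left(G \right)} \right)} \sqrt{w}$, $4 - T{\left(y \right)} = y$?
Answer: $-811408 - 9954 \sqrt{3} \approx -8.2865 \cdot 10^{5}$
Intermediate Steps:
$T{\left(y \right)} = 4 - y$
$I{\left(w \right)} = 7 \sqrt{w}$ ($I{\left(w \right)} = \left(4 - -3\right) \sqrt{w} = \left(4 + 3\right) \sqrt{w} = 7 \sqrt{w}$)
$Z{\left(L,u \right)} = - 29 L + 7 u \sqrt{3}$ ($Z{\left(L,u \right)} = - 29 L + 7 \sqrt{3} u = - 29 L + 7 u \sqrt{3}$)
$-1006696 - - 474 \left(Z{\left(12,z \right)} + 760\right) = -1006696 - - 474 \left(\left(\left(-29\right) 12 + 7 \left(-3\right) \sqrt{3}\right) + 760\right) = -1006696 - - 474 \left(\left(-348 - 21 \sqrt{3}\right) + 760\right) = -1006696 - - 474 \left(412 - 21 \sqrt{3}\right) = -1006696 - \left(-195288 + 9954 \sqrt{3}\right) = -1006696 + \left(195288 - 9954 \sqrt{3}\right) = -811408 - 9954 \sqrt{3}$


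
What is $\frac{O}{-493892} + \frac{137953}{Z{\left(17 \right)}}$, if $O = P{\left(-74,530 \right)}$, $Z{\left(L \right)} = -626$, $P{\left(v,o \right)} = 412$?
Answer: $- \frac{17033535247}{77294098} \approx -220.37$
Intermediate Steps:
$O = 412$
$\frac{O}{-493892} + \frac{137953}{Z{\left(17 \right)}} = \frac{412}{-493892} + \frac{137953}{-626} = 412 \left(- \frac{1}{493892}\right) + 137953 \left(- \frac{1}{626}\right) = - \frac{103}{123473} - \frac{137953}{626} = - \frac{17033535247}{77294098}$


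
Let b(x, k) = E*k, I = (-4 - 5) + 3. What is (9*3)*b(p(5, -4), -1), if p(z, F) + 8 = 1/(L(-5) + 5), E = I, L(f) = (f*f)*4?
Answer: 162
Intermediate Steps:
L(f) = 4*f² (L(f) = f²*4 = 4*f²)
I = -6 (I = -9 + 3 = -6)
E = -6
p(z, F) = -839/105 (p(z, F) = -8 + 1/(4*(-5)² + 5) = -8 + 1/(4*25 + 5) = -8 + 1/(100 + 5) = -8 + 1/105 = -839/105)
b(x, k) = -6*k
(9*3)*b(p(5, -4), -1) = (9*3)*(-6*(-1)) = 27*6 = 162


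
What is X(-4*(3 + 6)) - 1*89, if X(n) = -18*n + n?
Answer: 523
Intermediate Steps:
X(n) = -17*n
X(-4*(3 + 6)) - 1*89 = -(-68)*(3 + 6) - 1*89 = -(-68)*9 - 89 = -17*(-36) - 89 = 612 - 89 = 523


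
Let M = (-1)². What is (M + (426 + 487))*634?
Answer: 579476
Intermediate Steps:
M = 1
(M + (426 + 487))*634 = (1 + (426 + 487))*634 = (1 + 913)*634 = 914*634 = 579476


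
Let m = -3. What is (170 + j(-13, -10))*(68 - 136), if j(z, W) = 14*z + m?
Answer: 1020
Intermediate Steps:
j(z, W) = -3 + 14*z (j(z, W) = 14*z - 3 = -3 + 14*z)
(170 + j(-13, -10))*(68 - 136) = (170 + (-3 + 14*(-13)))*(68 - 136) = (170 + (-3 - 182))*(-68) = (170 - 185)*(-68) = -15*(-68) = 1020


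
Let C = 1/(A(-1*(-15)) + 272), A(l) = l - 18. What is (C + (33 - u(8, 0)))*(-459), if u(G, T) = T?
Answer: -4075002/269 ≈ -15149.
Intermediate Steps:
A(l) = -18 + l
C = 1/269 (C = 1/((-18 - 1*(-15)) + 272) = 1/((-18 + 15) + 272) = 1/(-3 + 272) = 1/269 ≈ 0.0037175)
(C + (33 - u(8, 0)))*(-459) = (1/269 + (33 - 1*0))*(-459) = (1/269 + (33 + 0))*(-459) = (1/269 + 33)*(-459) = (8878/269)*(-459) = -4075002/269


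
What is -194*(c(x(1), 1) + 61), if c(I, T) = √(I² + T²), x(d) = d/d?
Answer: -11834 - 194*√2 ≈ -12108.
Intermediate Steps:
x(d) = 1
-194*(c(x(1), 1) + 61) = -194*(√(1² + 1²) + 61) = -194*(√(1 + 1) + 61) = -194*(√2 + 61) = -194*(61 + √2) = -11834 - 194*√2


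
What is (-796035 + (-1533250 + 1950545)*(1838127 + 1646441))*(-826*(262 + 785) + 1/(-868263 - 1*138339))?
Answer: -1265832976198425690208625/1006602 ≈ -1.2575e+18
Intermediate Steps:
(-796035 + (-1533250 + 1950545)*(1838127 + 1646441))*(-826*(262 + 785) + 1/(-868263 - 1*138339)) = (-796035 + 417295*3484568)*(-826*1047 + 1/(-868263 - 138339)) = (-796035 + 1454092803560)*(-864822 + 1/(-1006602)) = 1454092007525*(-864822 - 1/1006602) = 1454092007525*(-870531554845/1006602) = -1265832976198425690208625/1006602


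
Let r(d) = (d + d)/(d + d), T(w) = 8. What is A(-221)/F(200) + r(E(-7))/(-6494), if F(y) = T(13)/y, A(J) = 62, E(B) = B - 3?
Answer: 10065699/6494 ≈ 1550.0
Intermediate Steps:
E(B) = -3 + B
r(d) = 1 (r(d) = (2*d)/((2*d)) = (2*d)*(1/(2*d)) = 1)
F(y) = 8/y
A(-221)/F(200) + r(E(-7))/(-6494) = 62/((8/200)) + 1/(-6494) = 62/((8*(1/200))) + 1*(-1/6494) = 62/(1/25) - 1/6494 = 62*25 - 1/6494 = 1550 - 1/6494 = 10065699/6494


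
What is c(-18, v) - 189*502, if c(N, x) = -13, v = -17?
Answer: -94891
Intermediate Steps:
c(-18, v) - 189*502 = -13 - 189*502 = -13 - 94878 = -94891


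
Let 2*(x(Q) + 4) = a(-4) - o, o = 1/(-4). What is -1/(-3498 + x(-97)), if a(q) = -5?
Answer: 8/28035 ≈ 0.00028536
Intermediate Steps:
o = -1/4 ≈ -0.25000
x(Q) = -51/8 (x(Q) = -4 + (-5 - 1*(-1/4))/2 = -4 + (-5 + 1/4)/2 = -4 + (1/2)*(-19/4) = -4 - 19/8 = -51/8)
-1/(-3498 + x(-97)) = -1/(-3498 - 51/8) = -1/(-28035/8) = -1*(-8/28035) = 8/28035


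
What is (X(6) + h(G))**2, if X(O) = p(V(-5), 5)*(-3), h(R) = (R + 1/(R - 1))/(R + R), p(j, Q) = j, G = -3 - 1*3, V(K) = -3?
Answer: 638401/7056 ≈ 90.476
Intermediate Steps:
G = -6 (G = -3 - 3 = -6)
h(R) = (R + 1/(-1 + R))/(2*R) (h(R) = (R + 1/(-1 + R))/((2*R)) = (R + 1/(-1 + R))*(1/(2*R)) = (R + 1/(-1 + R))/(2*R))
X(O) = 9 (X(O) = -3*(-3) = 9)
(X(6) + h(G))**2 = (9 + (1/2)*(1 + (-6)**2 - 1*(-6))/(-6*(-1 - 6)))**2 = (9 + (1/2)*(-1/6)*(1 + 36 + 6)/(-7))**2 = (9 + (1/2)*(-1/6)*(-1/7)*43)**2 = (9 + 43/84)**2 = (799/84)**2 = 638401/7056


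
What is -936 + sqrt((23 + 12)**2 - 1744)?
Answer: -936 + I*sqrt(519) ≈ -936.0 + 22.782*I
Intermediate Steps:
-936 + sqrt((23 + 12)**2 - 1744) = -936 + sqrt(35**2 - 1744) = -936 + sqrt(1225 - 1744) = -936 + sqrt(-519) = -936 + I*sqrt(519)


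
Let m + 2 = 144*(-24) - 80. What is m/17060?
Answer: -1769/8530 ≈ -0.20739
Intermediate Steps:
m = -3538 (m = -2 + (144*(-24) - 80) = -2 + (-3456 - 80) = -2 - 3536 = -3538)
m/17060 = -3538/17060 = -3538*1/17060 = -1769/8530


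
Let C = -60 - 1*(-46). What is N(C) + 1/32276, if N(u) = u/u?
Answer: 32277/32276 ≈ 1.0000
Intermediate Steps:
C = -14 (C = -60 + 46 = -14)
N(u) = 1
N(C) + 1/32276 = 1 + 1/32276 = 32277/32276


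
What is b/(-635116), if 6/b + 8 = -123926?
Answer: 3/39356233172 ≈ 7.6227e-11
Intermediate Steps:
b = -3/61967 (b = 6/(-8 - 123926) = 6/(-123934) = 6*(-1/123934) = -3/61967 ≈ -4.8413e-5)
b/(-635116) = -3/61967/(-635116) = -3/61967*(-1/635116) = 3/39356233172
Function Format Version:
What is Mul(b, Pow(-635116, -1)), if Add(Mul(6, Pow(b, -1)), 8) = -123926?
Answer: Rational(3, 39356233172) ≈ 7.6227e-11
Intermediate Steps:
b = Rational(-3, 61967) (b = Mul(6, Pow(Add(-8, -123926), -1)) = Mul(6, Pow(-123934, -1)) = Mul(6, Rational(-1, 123934)) = Rational(-3, 61967) ≈ -4.8413e-5)
Mul(b, Pow(-635116, -1)) = Mul(Rational(-3, 61967), Pow(-635116, -1)) = Mul(Rational(-3, 61967), Rational(-1, 635116)) = Rational(3, 39356233172)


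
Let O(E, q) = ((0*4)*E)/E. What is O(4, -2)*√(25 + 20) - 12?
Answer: -12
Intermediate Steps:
O(E, q) = 0 (O(E, q) = (0*E)/E = 0/E = 0)
O(4, -2)*√(25 + 20) - 12 = 0*√(25 + 20) - 12 = 0*√45 - 12 = 0*(3*√5) - 12 = 0 - 12 = -12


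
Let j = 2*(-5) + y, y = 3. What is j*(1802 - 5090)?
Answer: 23016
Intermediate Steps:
j = -7 (j = 2*(-5) + 3 = -10 + 3 = -7)
j*(1802 - 5090) = -7*(1802 - 5090) = -7*(-3288) = 23016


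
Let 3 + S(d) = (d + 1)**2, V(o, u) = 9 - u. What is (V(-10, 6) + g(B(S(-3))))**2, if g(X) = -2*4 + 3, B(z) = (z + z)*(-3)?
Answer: 4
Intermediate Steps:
S(d) = -3 + (1 + d)**2 (S(d) = -3 + (d + 1)**2 = -3 + (1 + d)**2)
B(z) = -6*z (B(z) = (2*z)*(-3) = -6*z)
g(X) = -5 (g(X) = -8 + 3 = -5)
(V(-10, 6) + g(B(S(-3))))**2 = ((9 - 1*6) - 5)**2 = ((9 - 6) - 5)**2 = (3 - 5)**2 = (-2)**2 = 4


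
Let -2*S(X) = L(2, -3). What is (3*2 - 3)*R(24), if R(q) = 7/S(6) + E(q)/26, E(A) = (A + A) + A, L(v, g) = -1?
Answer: 654/13 ≈ 50.308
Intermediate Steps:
E(A) = 3*A (E(A) = 2*A + A = 3*A)
S(X) = ½ (S(X) = -½*(-1) = ½)
R(q) = 14 + 3*q/26 (R(q) = 7/(½) + (3*q)/26 = 7*2 + (3*q)*(1/26) = 14 + 3*q/26)
(3*2 - 3)*R(24) = (3*2 - 3)*(14 + (3/26)*24) = (6 - 3)*(14 + 36/13) = 3*(218/13) = 654/13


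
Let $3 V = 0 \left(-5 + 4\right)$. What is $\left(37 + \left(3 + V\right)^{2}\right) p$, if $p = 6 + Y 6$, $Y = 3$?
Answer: $1104$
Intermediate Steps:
$V = 0$ ($V = \frac{0 \left(-5 + 4\right)}{3} = \frac{0 \left(-1\right)}{3} = \frac{1}{3} \cdot 0 = 0$)
$p = 24$ ($p = 6 + 3 \cdot 6 = 6 + 18 = 24$)
$\left(37 + \left(3 + V\right)^{2}\right) p = \left(37 + \left(3 + 0\right)^{2}\right) 24 = \left(37 + 3^{2}\right) 24 = \left(37 + 9\right) 24 = 46 \cdot 24 = 1104$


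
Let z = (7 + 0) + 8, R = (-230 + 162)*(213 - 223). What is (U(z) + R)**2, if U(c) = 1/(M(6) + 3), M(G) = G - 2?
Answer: 22667121/49 ≈ 4.6259e+5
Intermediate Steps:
M(G) = -2 + G
R = 680 (R = -68*(-10) = 680)
z = 15 (z = 7 + 8 = 15)
U(c) = 1/7 (U(c) = 1/((-2 + 6) + 3) = 1/(4 + 3) = 1/7)
(U(z) + R)**2 = (1/7 + 680)**2 = (4761/7)**2 = 22667121/49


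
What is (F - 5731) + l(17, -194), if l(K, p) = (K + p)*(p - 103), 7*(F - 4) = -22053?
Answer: 305841/7 ≈ 43692.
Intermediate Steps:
F = -22025/7 (F = 4 + (⅐)*(-22053) = 4 - 22053/7 = -22025/7 ≈ -3146.4)
l(K, p) = (-103 + p)*(K + p) (l(K, p) = (K + p)*(-103 + p) = (-103 + p)*(K + p))
(F - 5731) + l(17, -194) = (-22025/7 - 5731) + ((-194)² - 103*17 - 103*(-194) + 17*(-194)) = -62142/7 + (37636 - 1751 + 19982 - 3298) = -62142/7 + 52569 = 305841/7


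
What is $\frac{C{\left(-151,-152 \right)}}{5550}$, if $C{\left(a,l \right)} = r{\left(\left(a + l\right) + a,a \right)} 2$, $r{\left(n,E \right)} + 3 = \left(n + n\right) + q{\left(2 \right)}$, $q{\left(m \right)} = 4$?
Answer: $- \frac{907}{2775} \approx -0.32685$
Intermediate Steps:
$r{\left(n,E \right)} = 1 + 2 n$ ($r{\left(n,E \right)} = -3 + \left(\left(n + n\right) + 4\right) = -3 + \left(2 n + 4\right) = -3 + \left(4 + 2 n\right) = 1 + 2 n$)
$C{\left(a,l \right)} = 2 + 4 l + 8 a$ ($C{\left(a,l \right)} = \left(1 + 2 \left(\left(a + l\right) + a\right)\right) 2 = \left(1 + 2 \left(l + 2 a\right)\right) 2 = \left(1 + \left(2 l + 4 a\right)\right) 2 = \left(1 + 2 l + 4 a\right) 2 = 2 + 4 l + 8 a$)
$\frac{C{\left(-151,-152 \right)}}{5550} = \frac{2 + 4 \left(-152\right) + 8 \left(-151\right)}{5550} = \left(2 - 608 - 1208\right) \frac{1}{5550} = \left(-1814\right) \frac{1}{5550} = - \frac{907}{2775}$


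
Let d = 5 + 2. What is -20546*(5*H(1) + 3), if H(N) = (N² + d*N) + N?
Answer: -986208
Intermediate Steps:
d = 7
H(N) = N² + 8*N (H(N) = (N² + 7*N) + N = N² + 8*N)
-20546*(5*H(1) + 3) = -20546*(5*(1*(8 + 1)) + 3) = -20546*(5*(1*9) + 3) = -20546*(5*9 + 3) = -20546*(45 + 3) = -20546*48 = -986208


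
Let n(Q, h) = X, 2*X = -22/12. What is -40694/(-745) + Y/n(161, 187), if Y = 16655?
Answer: -148448066/8195 ≈ -18114.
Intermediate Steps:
X = -11/12 (X = (-22/12)/2 = (-22*1/12)/2 = (½)*(-11/6) = -11/12 ≈ -0.91667)
n(Q, h) = -11/12
-40694/(-745) + Y/n(161, 187) = -40694/(-745) + 16655/(-11/12) = -40694*(-1/745) + 16655*(-12/11) = 40694/745 - 199860/11 = -148448066/8195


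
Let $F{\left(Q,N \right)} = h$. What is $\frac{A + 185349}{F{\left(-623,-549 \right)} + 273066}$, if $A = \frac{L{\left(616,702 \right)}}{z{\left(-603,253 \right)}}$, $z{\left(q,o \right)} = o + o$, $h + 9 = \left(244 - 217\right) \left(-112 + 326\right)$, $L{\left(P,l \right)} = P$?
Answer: $\frac{852611}{1282641} \approx 0.66473$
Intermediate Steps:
$h = 5769$ ($h = -9 + \left(244 - 217\right) \left(-112 + 326\right) = -9 + 27 \cdot 214 = -9 + 5778 = 5769$)
$z{\left(q,o \right)} = 2 o$
$F{\left(Q,N \right)} = 5769$
$A = \frac{28}{23}$ ($A = \frac{616}{2 \cdot 253} = \frac{616}{506} = 616 \cdot \frac{1}{506} = \frac{28}{23} \approx 1.2174$)
$\frac{A + 185349}{F{\left(-623,-549 \right)} + 273066} = \frac{\frac{28}{23} + 185349}{5769 + 273066} = \frac{4263055}{23 \cdot 278835} = \frac{4263055}{23} \cdot \frac{1}{278835} = \frac{852611}{1282641}$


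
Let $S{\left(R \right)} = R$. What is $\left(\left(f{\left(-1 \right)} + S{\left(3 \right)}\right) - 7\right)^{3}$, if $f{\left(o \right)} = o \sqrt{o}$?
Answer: $- \left(4 + i\right)^{3} \approx -52.0 - 47.0 i$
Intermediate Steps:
$f{\left(o \right)} = o^{\frac{3}{2}}$
$\left(\left(f{\left(-1 \right)} + S{\left(3 \right)}\right) - 7\right)^{3} = \left(\left(\left(-1\right)^{\frac{3}{2}} + 3\right) - 7\right)^{3} = \left(\left(- i + 3\right) - 7\right)^{3} = \left(\left(3 - i\right) - 7\right)^{3} = \left(-4 - i\right)^{3}$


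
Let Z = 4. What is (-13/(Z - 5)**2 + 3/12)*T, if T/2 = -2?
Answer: 51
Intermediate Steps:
T = -4 (T = 2*(-2) = -4)
(-13/(Z - 5)**2 + 3/12)*T = (-13/(4 - 5)**2 + 3/12)*(-4) = (-13/((-1)**2) + 3*(1/12))*(-4) = (-13/1 + 1/4)*(-4) = (-13*1 + 1/4)*(-4) = (-13 + 1/4)*(-4) = -51/4*(-4) = 51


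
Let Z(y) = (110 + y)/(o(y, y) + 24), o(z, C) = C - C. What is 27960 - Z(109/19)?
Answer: 4249187/152 ≈ 27955.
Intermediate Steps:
o(z, C) = 0
Z(y) = 55/12 + y/24 (Z(y) = (110 + y)/(0 + 24) = (110 + y)/24 = (110 + y)*(1/24) = 55/12 + y/24)
27960 - Z(109/19) = 27960 - (55/12 + (109/19)/24) = 27960 - (55/12 + (109*(1/19))/24) = 27960 - (55/12 + (1/24)*(109/19)) = 27960 - (55/12 + 109/456) = 27960 - 1*733/152 = 27960 - 733/152 = 4249187/152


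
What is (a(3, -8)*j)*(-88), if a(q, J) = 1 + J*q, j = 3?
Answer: 6072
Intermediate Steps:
(a(3, -8)*j)*(-88) = ((1 - 8*3)*3)*(-88) = ((1 - 24)*3)*(-88) = -23*3*(-88) = -69*(-88) = 6072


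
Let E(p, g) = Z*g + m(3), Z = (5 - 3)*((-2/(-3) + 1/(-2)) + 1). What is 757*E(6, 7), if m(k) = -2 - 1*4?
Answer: 23467/3 ≈ 7822.3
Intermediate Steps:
m(k) = -6 (m(k) = -2 - 4 = -6)
Z = 7/3 (Z = 2*((-2*(-⅓) + 1*(-½)) + 1) = 2*((⅔ - ½) + 1) = 2*(⅙ + 1) = 2*(7/6) = 7/3 ≈ 2.3333)
E(p, g) = -6 + 7*g/3 (E(p, g) = 7*g/3 - 6 = -6 + 7*g/3)
757*E(6, 7) = 757*(-6 + (7/3)*7) = 757*(-6 + 49/3) = 757*(31/3) = 23467/3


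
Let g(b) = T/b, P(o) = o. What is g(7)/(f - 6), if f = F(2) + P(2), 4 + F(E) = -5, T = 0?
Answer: 0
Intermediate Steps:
F(E) = -9 (F(E) = -4 - 5 = -9)
f = -7 (f = -9 + 2 = -7)
g(b) = 0 (g(b) = 0/b = 0)
g(7)/(f - 6) = 0/(-7 - 6) = 0/(-13) = 0*(-1/13) = 0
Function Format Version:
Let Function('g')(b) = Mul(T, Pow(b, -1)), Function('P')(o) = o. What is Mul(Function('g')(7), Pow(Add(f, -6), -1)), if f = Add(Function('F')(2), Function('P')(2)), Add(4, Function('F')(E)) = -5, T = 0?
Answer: 0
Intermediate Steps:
Function('F')(E) = -9 (Function('F')(E) = Add(-4, -5) = -9)
f = -7 (f = Add(-9, 2) = -7)
Function('g')(b) = 0 (Function('g')(b) = Mul(0, Pow(b, -1)) = 0)
Mul(Function('g')(7), Pow(Add(f, -6), -1)) = Mul(0, Pow(Add(-7, -6), -1)) = Mul(0, Pow(-13, -1)) = Mul(0, Rational(-1, 13)) = 0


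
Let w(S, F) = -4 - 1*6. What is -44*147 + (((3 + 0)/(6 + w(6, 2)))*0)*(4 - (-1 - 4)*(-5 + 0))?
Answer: -6468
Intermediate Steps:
w(S, F) = -10 (w(S, F) = -4 - 6 = -10)
-44*147 + (((3 + 0)/(6 + w(6, 2)))*0)*(4 - (-1 - 4)*(-5 + 0)) = -44*147 + (((3 + 0)/(6 - 10))*0)*(4 - (-1 - 4)*(-5 + 0)) = -6468 + ((3/(-4))*0)*(4 - (-5)*(-5)) = -6468 + ((3*(-¼))*0)*(4 - 1*25) = -6468 + (-¾*0)*(4 - 25) = -6468 + 0*(-21) = -6468 + 0 = -6468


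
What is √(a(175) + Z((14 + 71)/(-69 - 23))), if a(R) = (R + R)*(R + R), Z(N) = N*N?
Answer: 5*√41473889/92 ≈ 350.00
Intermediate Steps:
Z(N) = N²
a(R) = 4*R² (a(R) = (2*R)*(2*R) = 4*R²)
√(a(175) + Z((14 + 71)/(-69 - 23))) = √(4*175² + ((14 + 71)/(-69 - 23))²) = √(4*30625 + (85/(-92))²) = √(122500 + (85*(-1/92))²) = √(122500 + (-85/92)²) = √(122500 + 7225/8464) = √(1036847225/8464) = 5*√41473889/92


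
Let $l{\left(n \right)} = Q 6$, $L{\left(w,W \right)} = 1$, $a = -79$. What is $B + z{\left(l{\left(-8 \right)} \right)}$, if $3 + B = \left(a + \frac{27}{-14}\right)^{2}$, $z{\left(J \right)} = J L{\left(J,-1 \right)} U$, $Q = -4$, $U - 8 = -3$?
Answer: $\frac{1259581}{196} \approx 6426.4$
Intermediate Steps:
$U = 5$ ($U = 8 - 3 = 5$)
$l{\left(n \right)} = -24$ ($l{\left(n \right)} = \left(-4\right) 6 = -24$)
$z{\left(J \right)} = 5 J$ ($z{\left(J \right)} = J 1 \cdot 5 = J 5 = 5 J$)
$B = \frac{1283101}{196}$ ($B = -3 + \left(-79 + \frac{27}{-14}\right)^{2} = -3 + \left(-79 + 27 \left(- \frac{1}{14}\right)\right)^{2} = -3 + \left(-79 - \frac{27}{14}\right)^{2} = -3 + \left(- \frac{1133}{14}\right)^{2} = -3 + \frac{1283689}{196} = \frac{1283101}{196} \approx 6546.4$)
$B + z{\left(l{\left(-8 \right)} \right)} = \frac{1283101}{196} + 5 \left(-24\right) = \frac{1283101}{196} - 120 = \frac{1259581}{196}$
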